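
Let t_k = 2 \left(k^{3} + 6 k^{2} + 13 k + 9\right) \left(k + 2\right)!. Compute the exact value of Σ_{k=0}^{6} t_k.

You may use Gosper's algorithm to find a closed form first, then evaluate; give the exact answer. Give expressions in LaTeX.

Step 1: r(k) = (k**4 + 12*k**3 + 55*k**2 + 113*k + 87)/(k**3 + 6*k**2 + 13*k + 9).
Gosper form: A/B · C(k+1)/C(k) with A=k + 3, B=1, C=k**3 + 6*k**2 + 13*k + 9.
Set up (k + 3)·f(k+1) − (1)·f(k) − (k**3 + 6*k**2 + 13*k + 9) = 0.
Degrees (1,0,3) ⇒ d ≤ 2.
Solve for f: f(k) = k*(k + 2) (degree 2 ≤ 2).
So s_k = (B(k−1)f/C)·t_k = (k*(k + 2)/(k**3 + 6*k**2 + 13*k + 9))·t_k = 2*k*(k + 2)*factorial(k + 2).
Verify: 2*(k**3 + 6*k**2 + 13*k + 9)*factorial(k + 2) matches t_k.
Sum = s_(7) − s_(0); s_(7) = 45722880, s_(0) = 0 ⇒ 45722880.

Σ = 45722880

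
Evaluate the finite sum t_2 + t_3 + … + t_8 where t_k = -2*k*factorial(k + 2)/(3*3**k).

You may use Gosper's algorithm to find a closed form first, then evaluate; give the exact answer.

Compute t_(k+1)/t_k: get (k + 1)*(k + 3)/(3*k).
Factor: A=k/3 + 1; B=1; C=k.
f must satisfy (k/3 + 1)·f(k+1) − (1)·f(k) = k.
Bound: deg f ≤ 0.
A polynomial solution: f(k) = 3.
Certificate R = B(k−1)f/C = 3/k gives s_k = -2*factorial(k + 2)/3**k.
Check: Δs_k = -2*k*factorial(k + 2)/(3*3**k). ✓
Sum = s_(9) − s_(2); s_(9) = -985600/243, s_(2) = -16/3 ⇒ -984304/243.

Σ = -984304/243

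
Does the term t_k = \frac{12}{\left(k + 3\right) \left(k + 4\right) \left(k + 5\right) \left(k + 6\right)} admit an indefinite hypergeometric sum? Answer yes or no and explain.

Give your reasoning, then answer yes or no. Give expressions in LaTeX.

Yes. s_k = \frac{k \left(k^{2} + 12 k + 47\right)}{15 \left(k + 3\right) \left(k + 4\right) \left(k + 5\right)}.

t_(k+1)/t_k = (k + 3)/(k + 7).
Factor: A=k + 3; B=k + 7; C=1.
Need (k + 3)·f(k+1) − (k + 6)·f(k) = 1.
Degrees (1,1,0) ⇒ d ≤ 3.
A polynomial solution: f(k) = k*(k**2 + 12*k + 47)/180.
So s_k = (B(k−1)f/C)·t_k = (k*(k + 6)*(k**2 + 12*k + 47)/180)·t_k = k*(k**2 + 12*k + 47)/(15*(k + 3)*(k + 4)*(k + 5)).
Δs = 12/(k**4 + 18*k**3 + 119*k**2 + 342*k + 360), as required.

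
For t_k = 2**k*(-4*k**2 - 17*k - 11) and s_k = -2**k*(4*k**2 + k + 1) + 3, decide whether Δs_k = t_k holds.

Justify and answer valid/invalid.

s_(k+1) = -2*2**k*(k + 4*(k + 1)**2 + 2) + 3
s_(k+1) − s_k = 2**k*(-4*k**2 - 17*k - 11)
(s_(k+1) − s_k) − t_k = 0

valid; difference matches t_k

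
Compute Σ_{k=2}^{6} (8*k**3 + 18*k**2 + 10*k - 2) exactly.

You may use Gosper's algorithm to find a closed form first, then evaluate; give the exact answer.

r(k) = (4*k**3 + 21*k**2 + 35*k + 17)/(4*k**3 + 9*k**2 + 5*k - 1) after simplifying.
Take A(k)=1, B(k)=1, C(k)=k**3 + 9*k**2/4 + 5*k/4 - 1/4.
Key eq: (1)·f(k+1) = (1)·f(k) + (k**3 + 9*k**2/4 + 5*k/4 - 1/4).
Bound: deg f ≤ 4.
A polynomial solution: f(k) = k*(k**3 + k**2 - k - 2)/4.
Get s_k = R·t_k = 2*k*(k**3 + k**2 - k - 2) with R(k) = B(k−1)f(k)/C(k) = k*(k**3 + k**2 - k - 2)/(4*k**3 + 9*k**2 + 5*k - 1).
Verify: 8*k**3 + 18*k**2 + 10*k - 2 matches t_k.
Telescoping: Σ = s_(7) − s_(2) = 5362 − (32) = 5330.

Σ = 5330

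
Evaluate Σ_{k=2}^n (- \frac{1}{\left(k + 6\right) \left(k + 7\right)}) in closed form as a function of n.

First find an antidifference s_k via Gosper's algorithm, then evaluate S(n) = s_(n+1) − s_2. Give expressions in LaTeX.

S(n) = \frac{1 - n}{8 \left(n + 7\right)}

t_(k+1)/t_k = (k + 6)/(k + 8).
So A=k + 6 and B=k + 8, with C=1.
Set up (k + 6)·f(k+1) − (k + 7)·f(k) − (1) = 0.
d = 1 from the (1,1,0) case.
Coefficient equations give f(k) = k/6.
Get s_k = R·t_k = -k/(6*k + 36) with R(k) = B(k−1)f(k)/C(k) = k*(k + 7)/6.
Δs = -1/(k**2 + 13*k + 42), as required.
Evaluate: s_(n+1) = (-n - 1)/(6*(n + 7)); subtract s_(2) = -1/24 ⇒ S(n) = (1 - n)/(8*(n + 7)).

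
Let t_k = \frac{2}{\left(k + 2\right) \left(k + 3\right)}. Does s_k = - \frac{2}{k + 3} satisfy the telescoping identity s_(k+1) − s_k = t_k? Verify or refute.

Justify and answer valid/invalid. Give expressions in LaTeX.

s_(k+1) = -2/(k + 4)
s_(k+1) − s_k = 2/((k + 3)*(k + 4))
(s_(k+1) − s_k) − t_k = -4/(k**3 + 9*k**2 + 26*k + 24)

Invalid: residual - \frac{4}{k^{3} + 9 k^{2} + 26 k + 24} ≠ 0.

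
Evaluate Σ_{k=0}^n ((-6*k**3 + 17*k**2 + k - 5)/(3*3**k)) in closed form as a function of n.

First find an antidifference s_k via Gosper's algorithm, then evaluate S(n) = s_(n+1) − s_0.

Compute t_(k+1)/t_k: get (6*k**3 + k**2 - 17*k - 7)/(3*(6*k**3 - 17*k**2 - k + 5)).
A = 1/3, B = 1, C = k**3 - 17*k**2/6 - k/6 + 5/6.
Set up (1/3)·f(k+1) − (1)·f(k) − (k**3 - 17*k**2/6 - k/6 + 5/6) = 0.
deg f ≤ 3 (via 0,0,3).
Solving with deg f ≤ 3: f(k) = -(3*k**3 - 4*k**2 + 2)/2.
Then R = B(k−1)f/C = -3*(3*k**3 - 4*k**2 + 2)/(6*k**3 - 17*k**2 - k + 5), so s_k = R(k)·t_k = (3*k**3 - 4*k**2 + 2)/3**k.
Δs = (-6*k**3 + 17*k**2 + k - 5)/(3*3**k), as required.
Telescope: S(n) = s_(n+1) − s_(0) = 3**(-n - 1)*(3*n**3 + 5*n**2 + n + 1) − (2) = (-6*3**n + 3*n**3 + 5*n**2 + n + 1)/(3*3**n).

S(n) = (-6*3**n + 3*n**3 + 5*n**2 + n + 1)/(3*3**n)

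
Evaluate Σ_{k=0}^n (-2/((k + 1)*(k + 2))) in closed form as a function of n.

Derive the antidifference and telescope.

S(n) = 2*(-n - 1)/(n + 2)

Ratio r(k) = (k + 1)/(k + 3).
A = k + 1, B = k + 3, C = 1.
f must satisfy (k + 1)·f(k+1) − (k + 2)·f(k) = 1.
From deg A=1, deg B=1, deg C=0: d=1.
Solve for f: f(k) = k (degree 1 ≤ 1).
Then R = B(k−1)f/C = k*(k + 2), so s_k = R(k)·t_k = -2*k/(k + 1).
s_(k+1) − s_k = -2/(k**2 + 3*k + 2) = t_k.
s_(n+1) = 2*(-n - 1)/(n + 2) and s_(0) = 0, so S(n) = 2*(-n - 1)/(n + 2).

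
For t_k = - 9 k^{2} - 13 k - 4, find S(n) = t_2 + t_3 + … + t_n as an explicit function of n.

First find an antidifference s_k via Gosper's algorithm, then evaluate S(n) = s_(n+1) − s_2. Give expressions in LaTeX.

S(n) = - 3 n^{3} - 11 n^{2} - 12 n + 26

Step 1: r(k) = (9*k**2 + 31*k + 26)/(9*k**2 + 13*k + 4).
So A=1 and B=1, with C=k**2 + 13*k/9 + 4/9.
f must satisfy (1)·f(k+1) − (1)·f(k) = k**2 + 13*k/9 + 4/9.
d = 3 from the (0,0,2) case.
Match coefficients ⇒ f(k) = k*(k + 1)*(3*k - 1)/9.
Then R = B(k−1)f/C = k*(3*k - 1)/(9*k + 4), so s_k = R(k)·t_k = k*(-3*k**2 - 2*k + 1).
Check: Δs_k = -9*k**2 - 13*k - 4. ✓
Telescope: S(n) = s_(n+1) − s_(2) = -3*n**3 - 11*n**2 - 12*n - 4 − (-30) = -3*n**3 - 11*n**2 - 12*n + 26.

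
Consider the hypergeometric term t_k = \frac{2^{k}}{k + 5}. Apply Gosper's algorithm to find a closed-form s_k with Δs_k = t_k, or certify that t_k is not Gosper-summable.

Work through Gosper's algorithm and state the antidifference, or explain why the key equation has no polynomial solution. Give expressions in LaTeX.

Compute t_(k+1)/t_k: get 2*(k + 5)/(k + 6).
Normal form (A,B,C) = (2*k + 10, k + 6, 1).
Set up (2*k + 10)·f(k+1) − (k + 5)·f(k) − (1) = 0.
From deg A=1, deg B=1, deg C=0: d=-1.
Bound -1 < 0, so the key equation has no polynomial solution.

not Gosper-summable; s_k does not exist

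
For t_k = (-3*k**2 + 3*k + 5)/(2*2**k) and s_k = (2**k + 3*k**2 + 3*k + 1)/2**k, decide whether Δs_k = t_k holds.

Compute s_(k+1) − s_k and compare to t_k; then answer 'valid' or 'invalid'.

s_(k+1) = (2*2**k + 3*k**2 + 9*k + 7)/(2*2**k)
s_(k+1) − s_k = (-3*k**2 + 3*k + 5)/(2*2**k)
(s_(k+1) − s_k) − t_k = 0

Valid — Δs_k = t_k.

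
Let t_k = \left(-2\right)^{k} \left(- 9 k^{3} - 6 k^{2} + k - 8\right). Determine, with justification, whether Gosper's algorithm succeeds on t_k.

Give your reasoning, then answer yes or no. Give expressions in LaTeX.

The ratio is 2*(-9*k**3 - 33*k**2 - 38*k - 22)/(9*k**3 + 6*k**2 - k + 8).
Factor: A=-2; B=1; C=k**3 + 2*k**2/3 - k/9 + 8/9.
Solve (-2)·f(k+1) − (1)·f(k) = k**3 + 2*k**2/3 - k/9 + 8/9.
d = 3 from the (0,0,3) case.
Coefficient equations give f(k) = -(3*k**3 - 4*k**2 - k + 4)/9.
Get s_k = R·t_k = (-2)**k*(3*k**3 - 4*k**2 - k + 4) with R(k) = B(k−1)f(k)/C(k) = -(3*k**3 - 4*k**2 - k + 4)/(9*k**3 + 6*k**2 - k + 8).
Verify: (-2)**k*(-9*k**3 - 6*k**2 + k - 8) matches t_k.

Yes. s_k = \left(-2\right)^{k} \left(3 k^{3} - 4 k^{2} - k + 4\right).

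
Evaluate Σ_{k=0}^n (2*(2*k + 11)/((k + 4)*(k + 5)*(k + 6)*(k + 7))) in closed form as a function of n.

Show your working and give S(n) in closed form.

S(n) = (n**2 + 12*n + 11)/(12*(n**2 + 12*n + 35))

Step 1: r(k) = (k + 4)*(2*k + 13)/((k + 8)*(2*k + 11)).
So A=k + 4 and B=k + 8, with C=k + 11/2.
Solve (k + 4)·f(k+1) − (k + 7)·f(k) = k + 11/2.
deg f ≤ 3 (via 1,1,1).
Match coefficients ⇒ f(k) = k*(k + 5)*(k + 10)/48.
Get s_k = R·t_k = k*(k + 10)/(12*(k**2 + 10*k + 24)) with R(k) = B(k−1)f(k)/C(k) = k*(k + 5)*(k + 7)*(k + 10)/(24*(2*k + 11)).
Check: Δs_k = 2*(2*k + 11)/(k**4 + 22*k**3 + 179*k**2 + 638*k + 840). ✓
s_(n+1) = (n**2 + 12*n + 11)/(12*(n**2 + 12*n + 35)) and s_(0) = 0, so S(n) = (n**2 + 12*n + 11)/(12*(n**2 + 12*n + 35)).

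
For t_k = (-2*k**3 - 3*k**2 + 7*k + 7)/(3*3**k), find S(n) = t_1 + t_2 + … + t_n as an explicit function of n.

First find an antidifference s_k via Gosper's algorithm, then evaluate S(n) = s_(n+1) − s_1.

S(n) = 3**(-n - 1)*(-4*3**n + n**3 + 6*n**2 + 10*n + 4)

Step 1: r(k) = (2*k**3 + 9*k**2 + 5*k - 9)/(3*(2*k**3 + 3*k**2 - 7*k - 7)).
So A=1/3 and B=1, with C=k**3 + 3*k**2/2 - 7*k/2 - 7/2.
f must satisfy (1/3)·f(k+1) − (1)·f(k) = k**3 + 3*k**2/2 - 7*k/2 - 7/2.
From deg A=0, deg B=0, deg C=3: d=3.
Match coefficients ⇒ f(k) = -3*(k + 1)*(k**2 + 2*k - 1)/2.
Certificate R = B(k−1)f/C = -3*(k + 1)*(k**2 + 2*k - 1)/(2*k**3 + 3*k**2 - 7*k - 7) gives s_k = (k**3 + 3*k**2 + k - 1)/3**k.
Check: Δs_k = (-2*k**3 - 3*k**2 + 7*k + 7)/(3*3**k). ✓
Σ_(k=1)^n t_k = s_(n+1) − s_(1) = (3**(-n - 1)*(n**3 + 6*n**2 + 10*n + 4)) − (4/3), i.e. 3**(-n - 1)*(-4*3**n + n**3 + 6*n**2 + 10*n + 4).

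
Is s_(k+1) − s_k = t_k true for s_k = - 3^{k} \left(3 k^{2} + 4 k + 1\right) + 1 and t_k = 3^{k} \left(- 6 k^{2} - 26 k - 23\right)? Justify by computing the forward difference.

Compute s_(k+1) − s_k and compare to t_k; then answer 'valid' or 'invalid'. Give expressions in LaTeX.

s_(k+1) = -3*3**k*(4*k + 3*(k + 1)**2 + 5) + 1
s_(k+1) − s_k = 3**k*(-6*k**2 - 26*k - 23)
(s_(k+1) − s_k) − t_k = 0

Valid: the claim telescopes to t_k.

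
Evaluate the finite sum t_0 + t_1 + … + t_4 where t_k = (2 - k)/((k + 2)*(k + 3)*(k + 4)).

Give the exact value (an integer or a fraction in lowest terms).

Σ = 5/56

The ratio is (k - 1)*(k + 2)/((k - 2)*(k + 5)).
Take A(k)=k + 2, B(k)=k + 5, C(k)=k - 2.
Key eq: (k + 2)·f(k+1) = (k + 4)·f(k) + (k - 2).
d = 2 from the (1,1,1) case.
A polynomial solution: f(k) = -k.
Then R = B(k−1)f/C = -k*(k + 4)/(k - 2), so s_k = R(k)·t_k = k/((k + 2)*(k + 3)).
Verify: (2 - k)/(k**3 + 9*k**2 + 26*k + 24) matches t_k.
Evaluate s at k=5 and k=0: 5/56 and 0; difference 5/56.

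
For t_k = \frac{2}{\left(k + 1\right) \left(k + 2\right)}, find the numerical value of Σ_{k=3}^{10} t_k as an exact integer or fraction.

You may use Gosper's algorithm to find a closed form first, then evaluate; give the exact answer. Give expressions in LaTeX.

Σ = 1/3

Compute t_(k+1)/t_k: get (k + 1)/(k + 3).
A = k + 1, B = k + 3, C = 1.
Key eq: (k + 1)·f(k+1) = (k + 2)·f(k) + (1).
deg f ≤ 1 (via 1,1,0).
Match coefficients ⇒ f(k) = k.
Get s_k = R·t_k = 2*k/(k + 1) with R(k) = B(k−1)f(k)/C(k) = k*(k + 2).
s_(k+1) − s_k = 2/(k**2 + 3*k + 2) = t_k.
Evaluate s at k=11 and k=3: 11/6 and 3/2; difference 1/3.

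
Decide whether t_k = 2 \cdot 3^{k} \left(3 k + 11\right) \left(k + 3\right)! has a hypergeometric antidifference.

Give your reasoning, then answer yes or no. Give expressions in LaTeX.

The ratio is 3*(k + 4)*(3*k + 14)/(3*k + 11).
So A=3*k + 12 and B=1, with C=k + 11/3.
Solve (3*k + 12)·f(k+1) − (1)·f(k) = k + 11/3.
From deg A=1, deg B=0, deg C=1: d=0.
Solve for f: f(k) = 1/3 (degree 0 ≤ 0).
Certificate R = B(k−1)f/C = 1/(3*k + 11) gives s_k = 2*3**k*factorial(k + 3).
Check: Δs_k = 2*3**k*(3*k + 11)*factorial(k + 3). ✓

Yes. s_k = 2 \cdot 3^{k} \left(k + 3\right)!.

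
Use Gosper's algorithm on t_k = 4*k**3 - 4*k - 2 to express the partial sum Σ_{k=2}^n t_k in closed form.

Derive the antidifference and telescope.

Compute t_(k+1)/t_k: get (2*k - 2*(k + 1)**3 + 3)/(-2*k**3 + 2*k + 1).
Gosper form: A/B · C(k+1)/C(k) with A=1, B=1, C=k**3 - k - 1/2.
Solve (1)·f(k+1) − (1)·f(k) = k**3 - k - 1/2.
From deg A=0, deg B=0, deg C=3: d=4.
Match coefficients ⇒ f(k) = k**2*(k**2 - 2*k - 1)/4.
R(k) = B(k−1)·f(k)/C(k) = k**2*(k**2 - 2*k - 1)/(2*(2*k**3 - 2*k - 1)); s_k = R·t_k = k**2*(k**2 - 2*k - 1).
Δs = 4*k**3 - 4*k - 2, as required.
s_(n+1) = n**4 + 2*n**3 - n**2 - 4*n - 2 and s_(2) = -4, so S(n) = n**4 + 2*n**3 - n**2 - 4*n + 2.

S(n) = n**4 + 2*n**3 - n**2 - 4*n + 2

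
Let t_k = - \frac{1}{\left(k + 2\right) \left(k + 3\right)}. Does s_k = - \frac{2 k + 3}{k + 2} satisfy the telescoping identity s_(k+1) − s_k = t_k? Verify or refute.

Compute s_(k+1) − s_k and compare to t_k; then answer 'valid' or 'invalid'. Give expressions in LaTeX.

s_(k+1) = (-2*k - 5)/(k + 3)
s_(k+1) − s_k = -1/(k**2 + 5*k + 6)
(s_(k+1) − s_k) − t_k = 0

Valid: the claim telescopes to t_k.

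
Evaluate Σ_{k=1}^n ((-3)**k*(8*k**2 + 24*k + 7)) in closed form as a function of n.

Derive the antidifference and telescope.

Compute t_(k+1)/t_k: get 3*(-8*k**2 - 40*k - 39)/(8*k**2 + 24*k + 7).
Factor: A=-3; B=1; C=k**2 + 3*k + 7/8.
Key eq: (-3)·f(k+1) = (1)·f(k) + (k**2 + 3*k + 7/8).
Bound: deg f ≤ 2.
A polynomial solution: f(k) = -(k + 2)*(2*k - 1)/8.
So s_k = (B(k−1)f/C)·t_k = (-(k + 2)*(2*k - 1)/(8*k**2 + 24*k + 7))·t_k = (-3)**k*(-2*k**2 - 3*k + 2).
Check: Δs_k = (-3)**k*(8*k**2 + 24*k + 7). ✓
Evaluate: s_(n+1) = 3*(-3)**n*(2*n**2 + 7*n + 3); subtract s_(1) = 9 ⇒ S(n) = 6*(-3)**n*n**2 + 21*(-3)**n*n + 9*(-3)**n - 9.

S(n) = 6*(-3)**n*n**2 + 21*(-3)**n*n + 9*(-3)**n - 9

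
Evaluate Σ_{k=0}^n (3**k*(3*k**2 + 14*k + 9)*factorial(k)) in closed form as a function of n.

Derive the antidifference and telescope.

S(n) = 3*3**n*n**2*factorial(n) + 15*3**n*n*factorial(n) + 12*3**n*factorial(n) - 3

The ratio is 3*(3*k**3 + 23*k**2 + 46*k + 26)/(3*k**2 + 14*k + 9).
So A=3*k + 3 and B=1, with C=k**2 + 14*k/3 + 3.
f must satisfy (3*k + 3)·f(k+1) − (1)·f(k) = k**2 + 14*k/3 + 3.
Degrees (1,0,2) ⇒ d ≤ 1.
Solve for f: f(k) = (k + 3)/3 (degree 1 ≤ 1).
So s_k = (B(k−1)f/C)·t_k = ((k + 3)/(3*k**2 + 14*k + 9))·t_k = 3**k*(k + 3)*factorial(k).
Δs = 3**k*(3*k**2 + 14*k + 9)*factorial(k), as required.
s_(n+1) = 3**(n + 1)*(n + 4)*factorial(n + 1) and s_(0) = 3, so S(n) = 3*3**n*n**2*factorial(n) + 15*3**n*n*factorial(n) + 12*3**n*factorial(n) - 3.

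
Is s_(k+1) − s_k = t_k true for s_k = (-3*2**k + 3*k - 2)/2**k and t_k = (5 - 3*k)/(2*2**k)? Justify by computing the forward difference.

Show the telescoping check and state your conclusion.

Valid — Δs_k = t_k.

s_(k+1) = (-6*2**k + 3*k + 1)/(2*2**k)
s_(k+1) − s_k = (5 - 3*k)/(2*2**k)
(s_(k+1) − s_k) − t_k = 0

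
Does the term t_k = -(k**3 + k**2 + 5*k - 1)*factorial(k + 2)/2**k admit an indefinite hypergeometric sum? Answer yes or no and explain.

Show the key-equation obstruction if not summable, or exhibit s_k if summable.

Compute t_(k+1)/t_k: get (k + 3)*(5*k + (k + 1)**3 + (k + 1)**2 + 4)/(2*(k**3 + k**2 + 5*k - 1)).
So A=k/2 + 3/2 and B=1, with C=k**3 + k**2 + 5*k - 1.
f must satisfy (k/2 + 3/2)·f(k+1) − (1)·f(k) = k**3 + k**2 + 5*k - 1.
Bound: deg f ≤ 2.
Solve for f: f(k) = 2*(k**2 - 2*k + 2) (degree 2 ≤ 2).
R(k) = B(k−1)·f(k)/C(k) = 2*(k**2 - 2*k + 2)/(k**3 + k**2 + 5*k - 1); s_k = R·t_k = -2**(1 - k)*(k**2 - 2*k + 2)*factorial(k + 2).
Check: Δs_k = -(k**3 + k**2 + 5*k - 1)*factorial(k + 2)/2**k. ✓

Yes. s_k = -2**(1 - k)*(k**2 - 2*k + 2)*factorial(k + 2).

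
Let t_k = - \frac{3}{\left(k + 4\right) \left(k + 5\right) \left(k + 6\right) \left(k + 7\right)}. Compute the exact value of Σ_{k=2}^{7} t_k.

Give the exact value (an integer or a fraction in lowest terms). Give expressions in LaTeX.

Σ = -11/4368

Step 1: r(k) = (k + 4)/(k + 8).
So A=k + 4 and B=k + 8, with C=1.
Set up (k + 4)·f(k+1) − (k + 7)·f(k) − (1) = 0.
d = 3 from the (1,1,0) case.
A polynomial solution: f(k) = k*(k**2 + 15*k + 74)/360.
Get s_k = R·t_k = k*(-k**2 - 15*k - 74)/(120*(k + 4)*(k + 5)*(k + 6)) with R(k) = B(k−1)f(k)/C(k) = k*(k + 7)*(k**2 + 15*k + 74)/360.
Δs = -3/(k**4 + 22*k**3 + 179*k**2 + 638*k + 840), as required.
Σ_(k=2)^(7) t_k = s_(8) − s_(2) = -43/5460 − (-3/560) = -11/4368.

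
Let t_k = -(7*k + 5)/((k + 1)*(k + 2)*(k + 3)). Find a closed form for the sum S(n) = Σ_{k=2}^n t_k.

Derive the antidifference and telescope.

Step 1: r(k) = (k + 1)*(7*k + 12)/((k + 4)*(7*k + 5)).
Gosper form: A/B · C(k+1)/C(k) with A=k + 1, B=k + 4, C=k + 5/7.
Set up (k + 1)·f(k+1) − (k + 3)·f(k) − (k + 5/7) = 0.
deg f ≤ 2 (via 1,1,1).
A polynomial solution: f(k) = k*(3*k + 2)/7.
R(k) = B(k−1)·f(k)/C(k) = k*(k + 3)*(3*k + 2)/(7*k + 5); s_k = R·t_k = k*(-3*k - 2)/((k + 1)*(k + 2)).
Verify: (-7*k - 5)/(k**3 + 6*k**2 + 11*k + 6) matches t_k.
Σ_(k=2)^n t_k = s_(n+1) − s_(2) = ((-3*n**2 - 8*n - 5)/(n**2 + 5*n + 6)) − (-4/3), i.e. (-5*n**2 - 4*n + 9)/(3*(n**2 + 5*n + 6)).

S(n) = (-5*n**2 - 4*n + 9)/(3*(n**2 + 5*n + 6))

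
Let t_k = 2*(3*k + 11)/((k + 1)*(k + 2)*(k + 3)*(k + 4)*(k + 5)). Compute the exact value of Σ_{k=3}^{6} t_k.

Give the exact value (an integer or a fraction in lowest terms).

Step 1: r(k) = (k + 1)*(3*k + 14)/((k + 6)*(3*k + 11)).
A = k + 1, B = k + 6, C = k + 11/3.
f must satisfy (k + 1)·f(k+1) − (k + 5)·f(k) = k + 11/3.
Bound: deg f ≤ 4.
Match coefficients ⇒ f(k) = k*(k + 3)*(k**2 + 7*k + 14)/24.
R(k) = B(k−1)·f(k)/C(k) = k*(k + 3)*(k + 5)*(k**2 + 7*k + 14)/(8*(3*k + 11)); s_k = R·t_k = k*(k**2 + 7*k + 14)/(4*(k**3 + 7*k**2 + 14*k + 8)).
Δs = 2*(3*k + 11)/(k**5 + 15*k**4 + 85*k**3 + 225*k**2 + 274*k + 120), as required.
Sum = s_(7) − s_(3); s_(7) = 49/198, s_(3) = 33/140 ⇒ 163/13860.

Σ = 163/13860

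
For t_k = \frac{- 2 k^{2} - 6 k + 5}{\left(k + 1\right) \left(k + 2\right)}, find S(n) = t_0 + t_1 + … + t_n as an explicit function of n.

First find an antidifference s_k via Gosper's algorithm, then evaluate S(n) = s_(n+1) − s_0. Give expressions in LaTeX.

r(k) = (k + 1)*(6*k + 2*(k + 1)**2 + 1)/((k + 3)*(2*k**2 + 6*k - 5)) after simplifying.
Gosper form: A/B · C(k+1)/C(k) with A=k + 1, B=k + 3, C=k**2 + 3*k - 5/2.
Key eq: (k + 1)·f(k+1) = (k + 2)·f(k) + (k**2 + 3*k - 5/2).
From deg A=1, deg B=1, deg C=2: d=2.
Solve for f: f(k) = k*(2*k - 7)/2 (degree 2 ≤ 2).
Get s_k = R·t_k = k*(7 - 2*k)/(k + 1) with R(k) = B(k−1)f(k)/C(k) = k*(k + 2)*(2*k - 7)/(2*k**2 + 6*k - 5).
s_(k+1) − s_k = (-2*k**2 - 6*k + 5)/(k**2 + 3*k + 2) = t_k.
s_(n+1) = (-2*n**2 + 3*n + 5)/(n + 2) and s_(0) = 0, so S(n) = (-2*n**2 + 3*n + 5)/(n + 2).

S(n) = \frac{- 2 n^{2} + 3 n + 5}{n + 2}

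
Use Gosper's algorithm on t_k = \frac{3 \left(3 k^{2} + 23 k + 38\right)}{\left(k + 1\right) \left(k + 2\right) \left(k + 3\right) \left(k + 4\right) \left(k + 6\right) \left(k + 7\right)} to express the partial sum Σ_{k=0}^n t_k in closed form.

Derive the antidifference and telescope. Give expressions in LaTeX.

Compute t_(k+1)/t_k: get (k + 1)*(k + 6)*(23*k + 3*(k + 1)**2 + 61)/((k + 5)*(k + 8)*(3*k**2 + 23*k + 38)).
Normal form (A,B,C) = (k + 1, k + 8, k**3 + 38*k**2/3 + 51*k + 190/3).
Set up (k + 1)·f(k+1) − (k + 7)·f(k) − (k**3 + 38*k**2/3 + 51*k + 190/3) = 0.
deg f ≤ 6 (via 1,1,3).
Coefficient equations give f(k) = k*(k + 2)*(k + 4)*(k + 5)*(k**2 + 10*k + 27)/54.
Certificate R = B(k−1)f/C = k*(k + 2)*(k + 4)*(k + 7)*(k**2 + 10*k + 27)/(18*(3*k**2 + 23*k + 38)) gives s_k = k*(k**2 + 10*k + 27)/(6*(k**3 + 10*k**2 + 27*k + 18)).
s_(k+1) − s_k = 3*(3*k**2 + 23*k + 38)/(k**6 + 23*k**5 + 207*k**4 + 925*k**3 + 2144*k**2 + 2412*k + 1008) = t_k.
Telescope: S(n) = s_(n+1) − s_(0) = (n**3 + 13*n**2 + 50*n + 38)/(6*(n**3 + 13*n**2 + 50*n + 56)) − (0) = (n**3 + 13*n**2 + 50*n + 38)/(6*(n**3 + 13*n**2 + 50*n + 56)).

S(n) = \frac{n^{3} + 13 n^{2} + 50 n + 38}{6 \left(n^{3} + 13 n^{2} + 50 n + 56\right)}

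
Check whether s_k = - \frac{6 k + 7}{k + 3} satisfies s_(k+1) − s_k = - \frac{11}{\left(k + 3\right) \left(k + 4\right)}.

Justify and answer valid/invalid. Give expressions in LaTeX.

s_(k+1) = (-6*k - 13)/(k + 4)
s_(k+1) − s_k = -11/(k**2 + 7*k + 12)
(s_(k+1) − s_k) − t_k = 0

valid (s_(k+1) − s_k reduces to t_k)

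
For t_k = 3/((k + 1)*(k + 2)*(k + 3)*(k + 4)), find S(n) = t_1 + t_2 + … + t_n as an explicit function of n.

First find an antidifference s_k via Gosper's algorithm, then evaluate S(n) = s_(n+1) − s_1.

S(n) = n*(n**2 + 9*n + 26)/(24*(n**3 + 9*n**2 + 26*n + 24))

r(k) = (k + 1)/(k + 5) after simplifying.
So A=k + 1 and B=k + 5, with C=1.
Key eq: (k + 1)·f(k+1) = (k + 4)·f(k) + (1).
Degrees (1,1,0) ⇒ d ≤ 3.
Coefficient equations give f(k) = k*(k**2 + 6*k + 11)/18.
Certificate R = B(k−1)f/C = k*(k + 4)*(k**2 + 6*k + 11)/18 gives s_k = k*(k**2 + 6*k + 11)/(6*(k + 1)*(k + 2)*(k + 3)).
Verify: 3/(k**4 + 10*k**3 + 35*k**2 + 50*k + 24) matches t_k.
s_(n+1) = (n**3 + 9*n**2 + 26*n + 18)/(6*(n**3 + 9*n**2 + 26*n + 24)) and s_(1) = 1/8, so S(n) = n*(n**2 + 9*n + 26)/(24*(n**3 + 9*n**2 + 26*n + 24)).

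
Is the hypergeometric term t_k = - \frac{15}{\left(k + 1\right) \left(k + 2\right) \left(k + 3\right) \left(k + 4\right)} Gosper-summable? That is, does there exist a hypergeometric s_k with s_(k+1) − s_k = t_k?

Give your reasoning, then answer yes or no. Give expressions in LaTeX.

Yes. s_k = \frac{5 k \left(- k^{2} - 6 k - 11\right)}{6 \left(k + 1\right) \left(k + 2\right) \left(k + 3\right)}.

r(k) = (k + 1)/(k + 5) after simplifying.
Factor: A=k + 1; B=k + 5; C=1.
f must satisfy (k + 1)·f(k+1) − (k + 4)·f(k) = 1.
From deg A=1, deg B=1, deg C=0: d=3.
Solving with deg f ≤ 3: f(k) = k*(k**2 + 6*k + 11)/18.
Get s_k = R·t_k = 5*k*(-k**2 - 6*k - 11)/(6*(k + 1)*(k + 2)*(k + 3)) with R(k) = B(k−1)f(k)/C(k) = k*(k + 4)*(k**2 + 6*k + 11)/18.
Verify: -15/(k**4 + 10*k**3 + 35*k**2 + 50*k + 24) matches t_k.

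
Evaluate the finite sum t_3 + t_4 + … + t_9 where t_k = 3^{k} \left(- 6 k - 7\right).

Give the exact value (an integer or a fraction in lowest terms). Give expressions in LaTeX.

t_(k+1)/t_k = 3*(6*k + 13)/(6*k + 7).
A = 3, B = 1, C = k + 7/6.
Need (3)·f(k+1) − (1)·f(k) = k + 7/6.
Degrees (0,0,1) ⇒ d ≤ 1.
A polynomial solution: f(k) = (3*k - 1)/6.
Certificate R = B(k−1)f/C = (3*k - 1)/(6*k + 7) gives s_k = 3**k*(1 - 3*k).
s_(k+1) − s_k = 3**k*(-6*k - 7) = t_k.
Sum = s_(10) − s_(3); s_(10) = -1712421, s_(3) = -216 ⇒ -1712205.

Σ = -1712205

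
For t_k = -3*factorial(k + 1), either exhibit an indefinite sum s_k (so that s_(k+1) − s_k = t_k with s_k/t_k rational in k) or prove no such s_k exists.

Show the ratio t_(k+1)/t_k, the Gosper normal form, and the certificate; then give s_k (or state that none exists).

no hypergeometric antidifference exists

Step 1: r(k) = k + 2.
Factor: A=k + 2; B=1; C=1.
f must satisfy (k + 2)·f(k+1) − (1)·f(k) = 1.
deg f ≤ -1 (via 1,0,0).
Negative degree bound (-1): no f exists, t_k not Gosper-summable.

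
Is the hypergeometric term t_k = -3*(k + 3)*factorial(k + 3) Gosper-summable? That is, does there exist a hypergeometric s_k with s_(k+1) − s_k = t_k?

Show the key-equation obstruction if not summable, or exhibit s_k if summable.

t_(k+1)/t_k = (k + 4)**2/(k + 3).
A = k + 4, B = 1, C = k + 3.
Key eq: (k + 4)·f(k+1) = (1)·f(k) + (k + 3).
Degrees (1,0,1) ⇒ d ≤ 0.
Coefficient equations give f(k) = 1.
R(k) = B(k−1)·f(k)/C(k) = 1/(k + 3); s_k = R·t_k = -3*factorial(k + 3).
Check: Δs_k = -3*(k + 3)*factorial(k + 3). ✓

Yes. s_k = -3*factorial(k + 3).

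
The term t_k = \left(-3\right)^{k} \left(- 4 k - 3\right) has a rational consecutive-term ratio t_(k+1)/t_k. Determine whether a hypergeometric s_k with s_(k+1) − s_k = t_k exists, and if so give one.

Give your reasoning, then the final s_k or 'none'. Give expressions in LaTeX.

Compute t_(k+1)/t_k: get 3*(-4*k - 7)/(4*k + 3).
So A=-3 and B=1, with C=k + 3/4.
Solve (-3)·f(k+1) − (1)·f(k) = k + 3/4.
d = 1 from the (0,0,1) case.
A polynomial solution: f(k) = -k/4.
Then R = B(k−1)f/C = -k/(4*k + 3), so s_k = R(k)·t_k = (-3)**k*k.
s_(k+1) − s_k = (-3)**k*(-4*k - 3) = t_k.

s_k = \left(-3\right)^{k} k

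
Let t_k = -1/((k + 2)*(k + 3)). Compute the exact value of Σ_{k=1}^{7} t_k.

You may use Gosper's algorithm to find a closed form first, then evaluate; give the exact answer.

Compute t_(k+1)/t_k: get (k + 2)/(k + 4).
Gosper form: A/B · C(k+1)/C(k) with A=k + 2, B=k + 4, C=1.
Key eq: (k + 2)·f(k+1) = (k + 3)·f(k) + (1).
From deg A=1, deg B=1, deg C=0: d=1.
A polynomial solution: f(k) = k/2.
R(k) = B(k−1)·f(k)/C(k) = k*(k + 3)/2; s_k = R·t_k = -k/(2*k + 4).
s_(k+1) − s_k = -1/(k**2 + 5*k + 6) = t_k.
Sum = s_(8) − s_(1); s_(8) = -2/5, s_(1) = -1/6 ⇒ -7/30.

Σ = -7/30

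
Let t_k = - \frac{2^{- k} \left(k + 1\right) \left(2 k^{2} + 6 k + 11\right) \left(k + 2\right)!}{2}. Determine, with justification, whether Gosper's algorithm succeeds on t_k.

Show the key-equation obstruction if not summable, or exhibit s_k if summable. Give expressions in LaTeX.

The ratio is (k + 2)*(k + 3)*(6*k + 2*(k + 1)**2 + 17)/(2*(k + 1)*(2*k**2 + 6*k + 11)).
Gosper form: A/B · C(k+1)/C(k) with A=k/2 + 3/2, B=1, C=k**3 + 4*k**2 + 17*k/2 + 11/2.
Key eq: (k/2 + 3/2)·f(k+1) = (1)·f(k) + (k**3 + 4*k**2 + 17*k/2 + 11/2).
d = 2 from the (1,0,3) case.
Solve for f: f(k) = 2*k**2 + 2*k - 1 (degree 2 ≤ 2).
Get s_k = R·t_k = -(2*k**2 + 2*k - 1)*factorial(k + 2)/2**k with R(k) = B(k−1)f(k)/C(k) = 2*(2*k**2 + 2*k - 1)/((k + 1)*(2*k**2 + 6*k + 11)).
Verify: -(k + 1)*(2*k**2 + 6*k + 11)*factorial(k + 2)/(2*2**k) matches t_k.

Yes. s_k = - 2^{- k} \left(2 k^{2} + 2 k - 1\right) \left(k + 2\right)!.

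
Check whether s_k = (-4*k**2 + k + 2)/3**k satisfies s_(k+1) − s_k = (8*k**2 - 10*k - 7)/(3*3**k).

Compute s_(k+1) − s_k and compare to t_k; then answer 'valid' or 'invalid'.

s_(k+1) = (k - 4*(k + 1)**2 + 3)/(3*3**k)
s_(k+1) − s_k = (8*k**2 - 10*k - 7)/(3*3**k)
(s_(k+1) − s_k) − t_k = 0

Valid — Δs_k = t_k.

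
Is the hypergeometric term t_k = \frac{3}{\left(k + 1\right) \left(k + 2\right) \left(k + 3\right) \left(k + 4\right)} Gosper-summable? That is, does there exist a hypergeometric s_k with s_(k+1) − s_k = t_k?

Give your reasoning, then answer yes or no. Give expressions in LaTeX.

Step 1: r(k) = (k + 1)/(k + 5).
Take A(k)=k + 1, B(k)=k + 5, C(k)=1.
Set up (k + 1)·f(k+1) − (k + 4)·f(k) − (1) = 0.
deg f ≤ 3 (via 1,1,0).
Match coefficients ⇒ f(k) = k*(k**2 + 6*k + 11)/18.
Then R = B(k−1)f/C = k*(k + 4)*(k**2 + 6*k + 11)/18, so s_k = R(k)·t_k = k*(k**2 + 6*k + 11)/(6*(k + 1)*(k + 2)*(k + 3)).
Verify: 3/(k**4 + 10*k**3 + 35*k**2 + 50*k + 24) matches t_k.

Yes. s_k = \frac{k \left(k^{2} + 6 k + 11\right)}{6 \left(k + 1\right) \left(k + 2\right) \left(k + 3\right)}.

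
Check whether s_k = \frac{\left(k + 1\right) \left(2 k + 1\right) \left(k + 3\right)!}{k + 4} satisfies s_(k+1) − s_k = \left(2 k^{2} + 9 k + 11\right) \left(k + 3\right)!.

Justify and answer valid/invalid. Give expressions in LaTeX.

Invalid: residual - \frac{3 \left(2 k^{3} + 17 k^{2} + 45 k + 43\right) \left(k + 3\right)!}{\left(k + 4\right) \left(k + 5\right)} ≠ 0.

s_(k+1) = (k + 2)*(2*k + 3)*factorial(k + 4)/(k + 5)
s_(k+1) − s_k = (2*k**4 + 21*k**3 + 81*k**2 + 144*k + 91)*factorial(k + 3)/((k + 4)*(k + 5))
(s_(k+1) − s_k) − t_k = -3*(2*k**3 + 17*k**2 + 45*k + 43)*factorial(k + 3)/((k + 4)*(k + 5))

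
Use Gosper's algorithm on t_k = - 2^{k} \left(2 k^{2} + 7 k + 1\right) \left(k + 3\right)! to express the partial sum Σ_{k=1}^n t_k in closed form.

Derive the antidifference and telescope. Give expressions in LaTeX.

Compute t_(k+1)/t_k: get 2*(2*k**3 + 19*k**2 + 54*k + 40)/(2*k**2 + 7*k + 1).
Take A(k)=2*k + 8, B(k)=1, C(k)=k**2 + 7*k/2 + 1/2.
Set up (2*k + 8)·f(k+1) − (1)·f(k) − (k**2 + 7*k/2 + 1/2) = 0.
From deg A=1, deg B=0, deg C=2: d=1.
Solve for f: f(k) = (k - 1)/2 (degree 1 ≤ 1).
Certificate R = B(k−1)f/C = (k - 1)/(2*k**2 + 7*k + 1) gives s_k = -2**k*(k - 1)*factorial(k + 3).
Check: Δs_k = -2**k*(2*k**2 + 7*k + 1)*factorial(k + 3). ✓
s_(n+1) = -2**(n + 1)*n*factorial(n + 4) and s_(1) = 0, so S(n) = -2**(n + 1)*n*factorial(n + 4).

S(n) = - 2^{n + 1} n \left(n + 4\right)!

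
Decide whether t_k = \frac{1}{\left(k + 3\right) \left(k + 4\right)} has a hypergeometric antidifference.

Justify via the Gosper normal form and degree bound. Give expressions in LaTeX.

The ratio is (k + 3)/(k + 5).
Take A(k)=k + 3, B(k)=k + 5, C(k)=1.
Solve (k + 3)·f(k+1) − (k + 4)·f(k) = 1.
deg f ≤ 1 (via 1,1,0).
Coefficient equations give f(k) = k/3.
Certificate R = B(k−1)f/C = k*(k + 4)/3 gives s_k = k/(3*(k + 3)).
Δs = 1/(k**2 + 7*k + 12), as required.

Yes. s_k = \frac{k}{3 \left(k + 3\right)}.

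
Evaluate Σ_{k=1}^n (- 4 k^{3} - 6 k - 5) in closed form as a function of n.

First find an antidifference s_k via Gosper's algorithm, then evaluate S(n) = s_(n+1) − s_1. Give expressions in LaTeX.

S(n) = n \left(- n^{3} - 2 n^{2} - 4 n - 8\right)

Compute t_(k+1)/t_k: get (6*k + 4*(k + 1)**3 + 11)/(4*k**3 + 6*k + 5).
Take A(k)=1, B(k)=1, C(k)=k**3 + 3*k/2 + 5/4.
f must satisfy (1)·f(k+1) − (1)·f(k) = k**3 + 3*k/2 + 5/4.
Degrees (0,0,3) ⇒ d ≤ 4.
Coefficient equations give f(k) = k*(k**3 - 2*k**2 + 4*k + 2)/4.
R(k) = B(k−1)·f(k)/C(k) = k*(k**3 - 2*k**2 + 4*k + 2)/(4*k**3 + 6*k + 5); s_k = R·t_k = k*(-k**3 + 2*k**2 - 4*k - 2).
Δs = -4*k**3 - 6*k - 5, as required.
Evaluate: s_(n+1) = -n**4 - 2*n**3 - 4*n**2 - 8*n - 5; subtract s_(1) = -5 ⇒ S(n) = n*(-n**3 - 2*n**2 - 4*n - 8).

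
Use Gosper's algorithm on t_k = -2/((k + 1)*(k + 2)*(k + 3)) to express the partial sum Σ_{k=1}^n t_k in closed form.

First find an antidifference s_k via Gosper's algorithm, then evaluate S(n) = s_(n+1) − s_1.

S(n) = n*(-n - 5)/(6*(n**2 + 5*n + 6))

r(k) = (k + 1)/(k + 4) after simplifying.
Normal form (A,B,C) = (k + 1, k + 4, 1).
Solve (k + 1)·f(k+1) − (k + 3)·f(k) = 1.
From deg A=1, deg B=1, deg C=0: d=2.
Match coefficients ⇒ f(k) = k*(k + 3)/4.
Certificate R = B(k−1)f/C = k*(k + 3)**2/4 gives s_k = k*(-k - 3)/(2*(k + 1)*(k + 2)).
s_(k+1) − s_k = -2/(k**3 + 6*k**2 + 11*k + 6) = t_k.
Evaluate: s_(n+1) = (-n**2 - 5*n - 4)/(2*(n**2 + 5*n + 6)); subtract s_(1) = -1/3 ⇒ S(n) = n*(-n - 5)/(6*(n**2 + 5*n + 6)).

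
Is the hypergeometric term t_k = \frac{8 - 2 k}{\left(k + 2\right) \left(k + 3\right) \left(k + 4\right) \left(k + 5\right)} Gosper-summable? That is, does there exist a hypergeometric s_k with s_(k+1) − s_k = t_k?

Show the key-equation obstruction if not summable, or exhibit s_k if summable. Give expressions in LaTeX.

Yes. s_k = \frac{k \left(k^{2} + 9 k + 38\right)}{12 \left(k + 2\right) \left(k + 3\right) \left(k + 4\right)}.

t_(k+1)/t_k = (k - 3)*(k + 2)/((k - 4)*(k + 6)).
Normal form (A,B,C) = (k + 2, k + 6, k - 4).
Solve (k + 2)·f(k+1) − (k + 5)·f(k) = k - 4.
From deg A=1, deg B=1, deg C=1: d=3.
A polynomial solution: f(k) = -k*(k**2 + 9*k + 38)/24.
Certificate R = B(k−1)f/C = -k*(k + 5)*(k**2 + 9*k + 38)/(24*(k - 4)) gives s_k = k*(k**2 + 9*k + 38)/(12*(k + 2)*(k + 3)*(k + 4)).
Verify: 2*(4 - k)/(k**4 + 14*k**3 + 71*k**2 + 154*k + 120) matches t_k.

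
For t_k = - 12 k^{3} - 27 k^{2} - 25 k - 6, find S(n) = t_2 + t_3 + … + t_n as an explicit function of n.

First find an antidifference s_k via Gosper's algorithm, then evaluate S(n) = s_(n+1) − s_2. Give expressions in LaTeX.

Step 1: r(k) = (12*k**3 + 63*k**2 + 115*k + 70)/(12*k**3 + 27*k**2 + 25*k + 6).
Take A(k)=1, B(k)=1, C(k)=k**3 + 9*k**2/4 + 25*k/12 + 1/2.
Solve (1)·f(k+1) − (1)·f(k) = k**3 + 9*k**2/4 + 25*k/12 + 1/2.
From deg A=0, deg B=0, deg C=3: d=4.
Match coefficients ⇒ f(k) = k*(3*k**3 + 3*k**2 + 2*k - 2)/12.
Then R = B(k−1)f/C = k*(3*k**3 + 3*k**2 + 2*k - 2)/(12*k**3 + 27*k**2 + 25*k + 6), so s_k = R(k)·t_k = k*(-3*k**3 - 3*k**2 - 2*k + 2).
Verify: -12*k**3 - 27*k**2 - 25*k - 6 matches t_k.
s_(n+1) = -3*n**4 - 15*n**3 - 29*n**2 - 23*n - 6 and s_(2) = -76, so S(n) = -3*n**4 - 15*n**3 - 29*n**2 - 23*n + 70.

S(n) = - 3 n^{4} - 15 n^{3} - 29 n^{2} - 23 n + 70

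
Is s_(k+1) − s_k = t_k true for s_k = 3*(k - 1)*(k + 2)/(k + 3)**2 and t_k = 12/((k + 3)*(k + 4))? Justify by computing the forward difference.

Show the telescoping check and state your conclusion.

s_(k+1) = 3*k*(k + 3)/(k + 4)**2
s_(k+1) − s_k = 3*(5*k**2 + 27*k + 32)/(k**4 + 14*k**3 + 73*k**2 + 168*k + 144)
(s_(k+1) − s_k) − t_k = 3*(k**2 - k - 16)/(k**4 + 14*k**3 + 73*k**2 + 168*k + 144)

Invalid: residual 3*(k**2 - k - 16)/(k**4 + 14*k**3 + 73*k**2 + 168*k + 144) ≠ 0.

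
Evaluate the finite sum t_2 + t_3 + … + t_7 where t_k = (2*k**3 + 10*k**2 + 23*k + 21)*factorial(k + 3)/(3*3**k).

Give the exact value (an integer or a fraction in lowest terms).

Compute t_(k+1)/t_k: get (2*k**4 + 24*k**3 + 113*k**2 + 252*k + 224)/(3*(2*k**3 + 10*k**2 + 23*k + 21)).
Normal form (A,B,C) = (k/3 + 4/3, 1, k**3 + 5*k**2 + 23*k/2 + 21/2).
Solve (k/3 + 4/3)·f(k+1) − (1)·f(k) = k**3 + 5*k**2 + 23*k/2 + 21/2.
d = 2 from the (1,0,3) case.
A polynomial solution: f(k) = 3*(2*k**2 + 4*k - 3)/2.
So s_k = (B(k−1)f/C)·t_k = (3*(2*k**2 + 4*k - 3)/(2*k**3 + 10*k**2 + 23*k + 21))·t_k = (2*k**2 + 4*k - 3)*factorial(k + 3)/3**k.
Δs = (2*k**3 + 10*k**2 + 23*k + 21)*factorial(k + 3)/(3*3**k), as required.
Telescoping: Σ = s_(8) − s_(2) = 77369600/81 − (520/3) = 77355560/81.

Σ = 77355560/81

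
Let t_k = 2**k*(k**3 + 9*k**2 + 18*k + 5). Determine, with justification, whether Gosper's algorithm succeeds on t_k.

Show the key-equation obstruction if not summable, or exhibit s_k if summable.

Yes. s_k = 2**k*(k**3 + 3*k**2 - 3).

The ratio is 2*(k**3 + 12*k**2 + 39*k + 33)/(k**3 + 9*k**2 + 18*k + 5).
Normal form (A,B,C) = (2, 1, k**3 + 9*k**2 + 18*k + 5).
f must satisfy (2)·f(k+1) − (1)·f(k) = k**3 + 9*k**2 + 18*k + 5.
d = 3 from the (0,0,3) case.
Match coefficients ⇒ f(k) = k**3 + 3*k**2 - 3.
So s_k = (B(k−1)f/C)·t_k = ((k**3 + 3*k**2 - 3)/(k**3 + 9*k**2 + 18*k + 5))·t_k = 2**k*(k**3 + 3*k**2 - 3).
s_(k+1) − s_k = 2**k*(k**3 + 9*k**2 + 18*k + 5) = t_k.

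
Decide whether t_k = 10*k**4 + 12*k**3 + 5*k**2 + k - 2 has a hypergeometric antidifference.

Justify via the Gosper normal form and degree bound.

Yes. s_k = k*(2*k**4 - 2*k**3 - k**2 + k - 2).

Compute t_(k+1)/t_k: get (10*k**4 + 52*k**3 + 101*k**2 + 87*k + 26)/(10*k**4 + 12*k**3 + 5*k**2 + k - 2).
Gosper form: A/B · C(k+1)/C(k) with A=1, B=1, C=k**4 + 6*k**3/5 + k**2/2 + k/10 - 1/5.
Key eq: (1)·f(k+1) = (1)·f(k) + (k**4 + 6*k**3/5 + k**2/2 + k/10 - 1/5).
Bound: deg f ≤ 5.
Solving with deg f ≤ 5: f(k) = k*(k + 1)*(2*k**3 - 4*k**2 + 3*k - 2)/10.
Get s_k = R·t_k = k*(2*k**4 - 2*k**3 - k**2 + k - 2) with R(k) = B(k−1)f(k)/C(k) = k*(2*k**3 - 4*k**2 + 3*k - 2)/(10*k**3 + 2*k**2 + 3*k - 2).
Check: Δs_k = 10*k**4 + 12*k**3 + 5*k**2 + k - 2. ✓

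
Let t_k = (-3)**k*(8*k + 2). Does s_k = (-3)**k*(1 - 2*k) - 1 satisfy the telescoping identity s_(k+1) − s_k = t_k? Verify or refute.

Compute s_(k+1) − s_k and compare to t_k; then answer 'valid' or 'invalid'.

valid (s_(k+1) − s_k reduces to t_k)

s_(k+1) = 3*(-3)**k*(2*k + 1) - 1
s_(k+1) − s_k = (-3)**k*(8*k + 2)
(s_(k+1) − s_k) − t_k = 0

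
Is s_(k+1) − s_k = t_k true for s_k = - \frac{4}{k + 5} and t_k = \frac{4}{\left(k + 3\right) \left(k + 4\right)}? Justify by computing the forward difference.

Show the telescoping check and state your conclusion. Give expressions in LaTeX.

Invalid: residual \frac{8 \left(- 2 k - 9\right)}{k^{4} + 18 k^{3} + 119 k^{2} + 342 k + 360} ≠ 0.

s_(k+1) = -4/(k + 6)
s_(k+1) − s_k = 4/((k + 5)*(k + 6))
(s_(k+1) − s_k) − t_k = 8*(-2*k - 9)/(k**4 + 18*k**3 + 119*k**2 + 342*k + 360)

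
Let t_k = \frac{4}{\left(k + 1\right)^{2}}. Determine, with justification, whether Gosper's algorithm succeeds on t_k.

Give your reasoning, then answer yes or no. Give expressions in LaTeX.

Ratio r(k) = (k + 1)**2/(k + 2)**2.
Gosper form: A/B · C(k+1)/C(k) with A=k**2 + 2*k + 1, B=k**2 + 4*k + 4, C=1.
Need (k**2 + 2*k + 1)·f(k+1) − (k**2 + 2*k + 1)·f(k) = 1.
Bound: deg f ≤ 0.
Put f(k) = c0: A·f(k+1) − B(k−1)·f(k) − C = -1; need -1 = 0 — inconsistent ⇒ no f, not summable.

No — the linear system for f has no solution.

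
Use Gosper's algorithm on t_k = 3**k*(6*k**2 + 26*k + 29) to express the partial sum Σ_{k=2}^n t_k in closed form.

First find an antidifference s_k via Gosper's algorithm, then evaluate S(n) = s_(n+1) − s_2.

S(n) = 9*3**n*n**2 + 30*3**n*n + 33*3**n - 216

r(k) = 3*(6*k**2 + 38*k + 61)/(6*k**2 + 26*k + 29) after simplifying.
So A=3 and B=1, with C=k**2 + 13*k/3 + 29/6.
Solve (3)·f(k+1) − (1)·f(k) = k**2 + 13*k/3 + 29/6.
From deg A=0, deg B=0, deg C=2: d=2.
Coefficient equations give f(k) = (3*k**2 + 4*k + 4)/6.
So s_k = (B(k−1)f/C)·t_k = ((3*k**2 + 4*k + 4)/(6*k**2 + 26*k + 29))·t_k = 3**k*(3*k**2 + 4*k + 4).
Δs = 3**k*(6*k**2 + 26*k + 29), as required.
Σ_(k=2)^n t_k = s_(n+1) − s_(2) = (3**(n + 1)*(3*n**2 + 10*n + 11)) − (216), i.e. 9*3**n*n**2 + 30*3**n*n + 33*3**n - 216.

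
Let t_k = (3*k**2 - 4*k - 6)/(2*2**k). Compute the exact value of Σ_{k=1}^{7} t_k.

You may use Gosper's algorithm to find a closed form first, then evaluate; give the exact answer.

Σ = 305/256

r(k) = (3*k**2 + 2*k - 7)/(2*(3*k**2 - 4*k - 6)) after simplifying.
A = 1/2, B = 1, C = k**2 - 4*k/3 - 2.
Need (1/2)·f(k+1) − (1)·f(k) = k**2 - 4*k/3 - 2.
From deg A=0, deg B=0, deg C=2: d=2.
Coefficient equations give f(k) = -2*(k + 1)*(3*k - 1)/3.
Certificate R = B(k−1)f/C = -2*(k + 1)*(3*k - 1)/(3*k**2 - 4*k - 6) gives s_k = (-3*k**2 - 2*k + 1)/2**k.
s_(k+1) − s_k = (3*k**2 - 4*k - 6)/(2*2**k) = t_k.
Evaluate s at k=8 and k=1: -207/256 and -2; difference 305/256.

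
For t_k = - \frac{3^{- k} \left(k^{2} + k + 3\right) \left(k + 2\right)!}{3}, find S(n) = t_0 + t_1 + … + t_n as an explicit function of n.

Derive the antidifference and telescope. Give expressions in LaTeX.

Ratio r(k) = (k + 3)*(k + (k + 1)**2 + 4)/(3*(k**2 + k + 3)).
Normal form (A,B,C) = (k/3 + 1, 1, k**2 + k + 3).
Key eq: (k/3 + 1)·f(k+1) = (1)·f(k) + (k**2 + k + 3).
Bound: deg f ≤ 1.
Solve for f: f(k) = 3*k (degree 1 ≤ 1).
Certificate R = B(k−1)f/C = 3*k/(k**2 + k + 3) gives s_k = -k*factorial(k + 2)/3**k.
Check: Δs_k = -(k**2 + k + 3)*factorial(k + 2)/(3*3**k). ✓
s_(n+1) = -3**(-n - 1)*(n + 1)*factorial(n + 3) and s_(0) = 0, so S(n) = -3**(-n - 1)*(n + 1)*factorial(n + 3).

S(n) = - 3^{- n - 1} \left(n + 1\right) \left(n + 3\right)!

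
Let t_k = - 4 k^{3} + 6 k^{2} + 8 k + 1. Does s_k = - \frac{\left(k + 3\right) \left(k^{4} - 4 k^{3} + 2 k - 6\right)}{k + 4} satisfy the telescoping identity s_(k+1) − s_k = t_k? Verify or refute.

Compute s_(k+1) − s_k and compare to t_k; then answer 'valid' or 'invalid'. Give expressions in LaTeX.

s_(k+1) = -(k + 4)*(2*k + (k + 1)**4 - 4*(k + 1)**3 - 4)/(k + 5)
s_(k+1) − s_k = (-4*k**5 - 27*k**4 - 4*k**3 + 161*k**2 + 134*k + 22)/(k**2 + 9*k + 20)
(s_(k+1) − s_k) − t_k = (3*k**4 + 14*k**3 - 32*k**2 - 35*k + 2)/(k**2 + 9*k + 20)

Invalid: residual \frac{3 k^{4} + 14 k^{3} - 32 k^{2} - 35 k + 2}{k^{2} + 9 k + 20} ≠ 0.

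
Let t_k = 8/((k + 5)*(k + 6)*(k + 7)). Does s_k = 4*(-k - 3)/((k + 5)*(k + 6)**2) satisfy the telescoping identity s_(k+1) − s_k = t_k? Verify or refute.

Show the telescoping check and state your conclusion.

s_(k+1) = 4*(-k - 4)/((k + 6)*(k + 7)**2)
s_(k+1) − s_k = 4*(2*k**2 + 17*k + 27)/(k**5 + 31*k**4 + 383*k**3 + 2357*k**2 + 7224*k + 8820)
(s_(k+1) − s_k) − t_k = 12*(-3*k - 19)/(k**5 + 31*k**4 + 383*k**3 + 2357*k**2 + 7224*k + 8820)

Invalid: residual 12*(-3*k - 19)/(k**5 + 31*k**4 + 383*k**3 + 2357*k**2 + 7224*k + 8820) ≠ 0.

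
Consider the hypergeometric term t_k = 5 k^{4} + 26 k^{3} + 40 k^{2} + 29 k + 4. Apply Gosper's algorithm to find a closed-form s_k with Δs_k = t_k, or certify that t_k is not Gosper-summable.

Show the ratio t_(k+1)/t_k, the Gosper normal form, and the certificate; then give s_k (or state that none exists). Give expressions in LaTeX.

s_k = k \left(k^{4} + 4 k^{3} + 2 k^{2} + k - 4\right)

Step 1: r(k) = (5*k**4 + 46*k**3 + 148*k**2 + 207*k + 104)/(5*k**4 + 26*k**3 + 40*k**2 + 29*k + 4).
Take A(k)=1, B(k)=1, C(k)=k**4 + 26*k**3/5 + 8*k**2 + 29*k/5 + 4/5.
Key eq: (1)·f(k+1) = (1)·f(k) + (k**4 + 26*k**3/5 + 8*k**2 + 29*k/5 + 4/5).
Bound: deg f ≤ 5.
Solving with deg f ≤ 5: f(k) = k*(k**4 + 4*k**3 + 2*k**2 + k - 4)/5.
Certificate R = B(k−1)f/C = k*(k**4 + 4*k**3 + 2*k**2 + k - 4)/(5*k**4 + 26*k**3 + 40*k**2 + 29*k + 4) gives s_k = k*(k**4 + 4*k**3 + 2*k**2 + k - 4).
Verify: 5*k**4 + 26*k**3 + 40*k**2 + 29*k + 4 matches t_k.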